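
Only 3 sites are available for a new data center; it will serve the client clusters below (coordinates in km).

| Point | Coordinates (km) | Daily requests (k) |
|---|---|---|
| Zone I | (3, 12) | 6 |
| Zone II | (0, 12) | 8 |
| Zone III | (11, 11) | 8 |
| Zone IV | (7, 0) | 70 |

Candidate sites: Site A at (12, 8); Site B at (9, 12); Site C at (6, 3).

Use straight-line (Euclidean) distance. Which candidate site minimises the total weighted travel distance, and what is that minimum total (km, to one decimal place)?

Total weighted distance at each candidate:
  Site A (12, 8): total = 846.0
  Site B (9, 12): total = 977.5
  Site C (6, 3): total = 440.3
Minimum is at Site C with total 440.3 km.

Site C, total 440.3 km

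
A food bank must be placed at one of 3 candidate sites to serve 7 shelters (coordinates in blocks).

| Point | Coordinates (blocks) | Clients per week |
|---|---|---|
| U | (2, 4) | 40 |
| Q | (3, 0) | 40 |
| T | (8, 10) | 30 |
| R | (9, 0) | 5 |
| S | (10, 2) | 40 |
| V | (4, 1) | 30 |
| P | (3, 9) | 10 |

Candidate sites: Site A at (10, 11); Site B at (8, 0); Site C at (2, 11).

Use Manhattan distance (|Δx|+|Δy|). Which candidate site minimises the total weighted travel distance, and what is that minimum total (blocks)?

Total weighted distance at each candidate:
  Site A (10, 11): total = 2400
  Site B (8, 0): total = 1355
  Site C (2, 11): total = 2130
Minimum is at Site B with total 1355 blocks.

Site B, total 1355 blocks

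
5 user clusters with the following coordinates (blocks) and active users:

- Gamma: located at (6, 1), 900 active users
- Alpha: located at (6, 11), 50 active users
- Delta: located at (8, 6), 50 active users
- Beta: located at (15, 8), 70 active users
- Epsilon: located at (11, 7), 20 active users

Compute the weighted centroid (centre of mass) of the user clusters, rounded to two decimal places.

(6.76, 2.25)

The minimiser of Σwᵢ‖p−pᵢ‖² is the weighted centroid p* = (Σwᵢpᵢ)/(Σwᵢ).
Σwᵢ = 1090.
Σwᵢxᵢ = 900·6 + 50·6 + 50·8 + 70·15 + 20·11 = 7370.
Σwᵢyᵢ = 900·1 + 50·11 + 50·6 + 70·8 + 20·7 = 2450.
x* = 7370/1090 = 6.76, y* = 2450/1090 = 2.25.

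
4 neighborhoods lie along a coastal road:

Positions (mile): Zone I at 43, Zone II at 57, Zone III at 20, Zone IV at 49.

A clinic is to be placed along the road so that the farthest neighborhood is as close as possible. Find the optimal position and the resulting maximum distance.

location 38.5, max distance 18.5

The 1-center on a line is the midpoint of the two extreme points: leftmost at 20, rightmost at 57.
Optimal location = (20 + 57)/2 = 38.5; maximum distance = (57 − 20)/2 = 18.5.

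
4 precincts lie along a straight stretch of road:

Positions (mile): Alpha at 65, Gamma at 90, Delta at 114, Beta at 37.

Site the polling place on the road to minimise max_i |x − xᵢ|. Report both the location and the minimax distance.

The 1-center on a line is the midpoint of the two extreme points: leftmost at 37, rightmost at 114.
Optimal location = (37 + 114)/2 = 75.5; maximum distance = (114 − 37)/2 = 38.5.

location 75.5, max distance 38.5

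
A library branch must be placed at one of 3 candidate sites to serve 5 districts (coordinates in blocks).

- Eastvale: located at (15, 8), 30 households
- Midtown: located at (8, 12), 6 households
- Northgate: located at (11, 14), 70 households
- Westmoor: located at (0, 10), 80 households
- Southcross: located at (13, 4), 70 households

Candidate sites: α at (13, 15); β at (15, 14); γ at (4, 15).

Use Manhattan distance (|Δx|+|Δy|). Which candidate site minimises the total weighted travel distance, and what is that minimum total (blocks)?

Total weighted distance at each candidate:
  α (13, 15): total = 2738
  β (15, 14): total = 2874
  γ (4, 15): total = 3262
Minimum is at α with total 2738 blocks.

α, total 2738 blocks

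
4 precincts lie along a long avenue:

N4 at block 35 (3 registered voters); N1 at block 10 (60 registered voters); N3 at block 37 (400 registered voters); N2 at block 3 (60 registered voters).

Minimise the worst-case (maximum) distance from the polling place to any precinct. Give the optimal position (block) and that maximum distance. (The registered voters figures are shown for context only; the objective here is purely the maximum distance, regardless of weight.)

location 20, max distance 17

The 1-center on a line is the midpoint of the two extreme points: leftmost at 3, rightmost at 37.
Optimal location = (3 + 37)/2 = 20; maximum distance = (37 − 3)/2 = 17.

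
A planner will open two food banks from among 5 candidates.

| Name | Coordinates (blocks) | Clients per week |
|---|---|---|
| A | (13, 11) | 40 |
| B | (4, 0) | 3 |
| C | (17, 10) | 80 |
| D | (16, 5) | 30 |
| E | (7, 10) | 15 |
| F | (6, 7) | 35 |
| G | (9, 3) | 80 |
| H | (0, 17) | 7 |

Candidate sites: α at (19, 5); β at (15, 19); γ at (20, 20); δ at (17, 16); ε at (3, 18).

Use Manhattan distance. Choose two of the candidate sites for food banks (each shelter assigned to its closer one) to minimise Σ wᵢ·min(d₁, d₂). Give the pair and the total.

{α, δ}, total 2841

Evaluate every pair (each demand assigned to the nearer of the two):
  {α, δ}: total = 2841
  {α, ε}: total = 2845
  {α, β}: total = 2969
  {α, γ}: total = 3091
  {δ, ε}: total = 3635
  {β, δ}: total = 4026
  {γ, δ}: total = 4033
  {β, ε}: total = 4165
  {γ, ε}: total = 4685
  {β, γ}: total = 4689
Best pair: {α, δ} with total 2841.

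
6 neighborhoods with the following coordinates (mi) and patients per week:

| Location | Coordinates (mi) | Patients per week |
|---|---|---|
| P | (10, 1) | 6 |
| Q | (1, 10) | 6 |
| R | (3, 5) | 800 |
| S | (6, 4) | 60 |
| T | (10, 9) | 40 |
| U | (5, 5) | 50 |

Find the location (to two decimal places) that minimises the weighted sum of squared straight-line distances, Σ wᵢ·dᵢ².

The minimiser of Σwᵢ‖p−pᵢ‖² is the weighted centroid p* = (Σwᵢpᵢ)/(Σwᵢ).
Σwᵢ = 962.
Σwᵢxᵢ = 6·10 + 6·1 + 800·3 + 60·6 + 40·10 + 50·5 = 3476.
Σwᵢyᵢ = 6·1 + 6·10 + 800·5 + 60·4 + 40·9 + 50·5 = 4916.
x* = 3476/962 = 3.61, y* = 4916/962 = 5.11.

(3.61, 5.11)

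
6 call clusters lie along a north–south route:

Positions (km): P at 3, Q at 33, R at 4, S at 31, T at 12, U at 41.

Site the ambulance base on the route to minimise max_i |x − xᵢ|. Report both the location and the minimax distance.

The 1-center on a line is the midpoint of the two extreme points: leftmost at 3, rightmost at 41.
Optimal location = (3 + 41)/2 = 22; maximum distance = (41 − 3)/2 = 19.

location 22, max distance 19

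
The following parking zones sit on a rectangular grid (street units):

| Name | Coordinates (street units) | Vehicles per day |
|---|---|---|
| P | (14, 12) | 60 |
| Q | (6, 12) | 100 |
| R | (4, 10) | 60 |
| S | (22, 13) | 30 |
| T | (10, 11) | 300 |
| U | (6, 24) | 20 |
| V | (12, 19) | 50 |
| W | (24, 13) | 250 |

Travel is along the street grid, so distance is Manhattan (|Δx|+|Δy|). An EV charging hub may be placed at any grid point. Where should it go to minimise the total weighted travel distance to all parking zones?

Manhattan distance separates: Σwᵢ(|x−xᵢ|+|y−yᵢ|) = Σwᵢ|x−xᵢ| + Σwᵢ|y−yᵢ|, so x and y are optimised independently as 1-D weighted medians.
Total weight W = 870; half = 435.
x-coordinate, sorted with cumulative weight:
  x=4 (R, w=60) cum 60
  x=6 (Q, w=100) cum 160
  x=6 (U, w=20) cum 180
  x=10 (T, w=300) cum 480  ← median
  x=12 (V, w=50) cum 530
  x=14 (P, w=60) cum 590
  x=22 (S, w=30) cum 620
  x=24 (W, w=250) cum 870
⇒ x* = 10
y-coordinate, sorted with cumulative weight:
  y=10 (R, w=60) cum 60
  y=11 (T, w=300) cum 360
  y=12 (P, w=60) cum 420
  y=12 (Q, w=100) cum 520  ← median
  y=13 (S, w=30) cum 550
  y=13 (W, w=250) cum 800
  y=19 (V, w=50) cum 850
  y=24 (U, w=20) cum 870
⇒ y* = 12

(10, 12)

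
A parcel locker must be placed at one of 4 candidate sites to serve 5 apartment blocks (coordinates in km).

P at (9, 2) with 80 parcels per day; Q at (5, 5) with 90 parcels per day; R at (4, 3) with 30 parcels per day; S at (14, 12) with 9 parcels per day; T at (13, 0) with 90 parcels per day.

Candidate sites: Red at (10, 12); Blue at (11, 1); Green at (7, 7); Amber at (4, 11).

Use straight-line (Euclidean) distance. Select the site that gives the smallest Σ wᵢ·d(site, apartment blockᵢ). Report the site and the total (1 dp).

Blue, total 1350.1 km

Total weighted distance at each candidate:
  Red (10, 12): total = 3051.9
  Blue (11, 1): total = 1350.1
  Green (7, 7): total = 1742.6
  Amber (4, 11): total = 2980.7
Minimum is at Blue with total 1350.1 km.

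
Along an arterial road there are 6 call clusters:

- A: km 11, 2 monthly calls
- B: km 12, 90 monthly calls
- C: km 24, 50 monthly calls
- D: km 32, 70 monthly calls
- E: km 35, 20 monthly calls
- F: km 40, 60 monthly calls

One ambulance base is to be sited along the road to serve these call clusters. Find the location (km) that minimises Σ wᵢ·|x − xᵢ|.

x = 32

For a sum of weighted absolute distances on a line, the optimum is the weighted median (not the mean). Total weight W = 292; half-weight = 146.
Sort by position and accumulate weight:
  km 11 (A, w=2) → cum 2
  km 12 (B, w=90) → cum 92
  km 24 (C, w=50) → cum 142
  km 32 (D, w=70) → cum 212  ≥ 146 → median here
  km 35 (E, w=20) → cum 232
  km 40 (F, w=60) → cum 292
Optimal location: km 32.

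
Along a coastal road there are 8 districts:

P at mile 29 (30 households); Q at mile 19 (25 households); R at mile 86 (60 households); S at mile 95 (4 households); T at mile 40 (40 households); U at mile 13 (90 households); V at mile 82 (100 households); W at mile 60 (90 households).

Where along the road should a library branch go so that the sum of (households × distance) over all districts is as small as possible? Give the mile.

For a sum of weighted absolute distances on a line, the optimum is the weighted median (not the mean). Total weight W = 439; half-weight = 219.5.
Sort by position and accumulate weight:
  mile 13 (U, w=90) → cum 90
  mile 19 (Q, w=25) → cum 115
  mile 29 (P, w=30) → cum 145
  mile 40 (T, w=40) → cum 185
  mile 60 (W, w=90) → cum 275  ≥ 219.5 → median here
  mile 82 (V, w=100) → cum 375
  mile 86 (R, w=60) → cum 435
  mile 95 (S, w=4) → cum 439
Optimal location: mile 60.

x = 60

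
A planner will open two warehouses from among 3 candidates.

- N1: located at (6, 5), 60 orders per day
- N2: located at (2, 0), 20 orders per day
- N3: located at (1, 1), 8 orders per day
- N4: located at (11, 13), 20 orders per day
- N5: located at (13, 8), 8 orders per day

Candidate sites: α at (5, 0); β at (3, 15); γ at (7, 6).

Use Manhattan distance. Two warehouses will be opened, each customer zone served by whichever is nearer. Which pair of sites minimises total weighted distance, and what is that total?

Evaluate every pair (each demand assigned to the nearer of the two):
  {α, γ}: total = 504
  {β, γ}: total = 692
  {α, β}: total = 788
Best pair: {α, γ} with total 504.

{α, γ}, total 504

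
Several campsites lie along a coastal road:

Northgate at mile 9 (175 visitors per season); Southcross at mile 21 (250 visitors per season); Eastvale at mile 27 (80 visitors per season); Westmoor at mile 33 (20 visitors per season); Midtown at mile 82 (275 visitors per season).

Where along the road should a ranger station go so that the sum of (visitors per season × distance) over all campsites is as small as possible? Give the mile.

For a sum of weighted absolute distances on a line, the optimum is the weighted median (not the mean). Total weight W = 800; half-weight = 400.
Sort by position and accumulate weight:
  mile 9 (Northgate, w=175) → cum 175
  mile 21 (Southcross, w=250) → cum 425  ≥ 400 → median here
  mile 27 (Eastvale, w=80) → cum 505
  mile 33 (Westmoor, w=20) → cum 525
  mile 82 (Midtown, w=275) → cum 800
Optimal location: mile 21.

x = 21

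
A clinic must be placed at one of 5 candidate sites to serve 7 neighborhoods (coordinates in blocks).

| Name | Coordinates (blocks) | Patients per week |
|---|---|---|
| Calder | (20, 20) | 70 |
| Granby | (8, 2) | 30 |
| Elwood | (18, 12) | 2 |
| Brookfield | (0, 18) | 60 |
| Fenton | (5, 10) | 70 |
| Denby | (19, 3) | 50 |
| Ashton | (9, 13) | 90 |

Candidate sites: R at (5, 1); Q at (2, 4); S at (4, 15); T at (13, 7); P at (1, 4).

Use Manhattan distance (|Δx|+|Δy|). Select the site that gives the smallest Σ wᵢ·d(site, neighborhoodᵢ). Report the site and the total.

S, total 4834 blocks

Total weighted distance at each candidate:
  R (5, 1): total = 6738
  Q (2, 4): total = 6598
  S (4, 15): total = 4834
  T (13, 7): total = 5330
  P (1, 4): total = 6850
Minimum is at S with total 4834 blocks.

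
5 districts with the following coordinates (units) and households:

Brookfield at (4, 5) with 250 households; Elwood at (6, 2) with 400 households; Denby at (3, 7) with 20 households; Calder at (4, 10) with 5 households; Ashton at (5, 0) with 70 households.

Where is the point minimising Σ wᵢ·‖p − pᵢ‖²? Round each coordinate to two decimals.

(5.14, 3.01)

The minimiser of Σwᵢ‖p−pᵢ‖² is the weighted centroid p* = (Σwᵢpᵢ)/(Σwᵢ).
Σwᵢ = 745.
Σwᵢxᵢ = 250·4 + 400·6 + 20·3 + 5·4 + 70·5 = 3830.
Σwᵢyᵢ = 250·5 + 400·2 + 20·7 + 5·10 + 70·0 = 2240.
x* = 3830/745 = 5.14, y* = 2240/745 = 3.01.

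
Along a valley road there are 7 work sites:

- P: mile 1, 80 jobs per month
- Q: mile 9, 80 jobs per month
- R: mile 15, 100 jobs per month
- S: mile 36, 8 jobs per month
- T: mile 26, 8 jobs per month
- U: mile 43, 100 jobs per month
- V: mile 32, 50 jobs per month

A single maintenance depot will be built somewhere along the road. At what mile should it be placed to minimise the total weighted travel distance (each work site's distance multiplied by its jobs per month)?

x = 15

For a sum of weighted absolute distances on a line, the optimum is the weighted median (not the mean). Total weight W = 426; half-weight = 213.
Sort by position and accumulate weight:
  mile 1 (P, w=80) → cum 80
  mile 9 (Q, w=80) → cum 160
  mile 15 (R, w=100) → cum 260  ≥ 213 → median here
  mile 26 (T, w=8) → cum 268
  mile 32 (V, w=50) → cum 318
  mile 36 (S, w=8) → cum 326
  mile 43 (U, w=100) → cum 426
Optimal location: mile 15.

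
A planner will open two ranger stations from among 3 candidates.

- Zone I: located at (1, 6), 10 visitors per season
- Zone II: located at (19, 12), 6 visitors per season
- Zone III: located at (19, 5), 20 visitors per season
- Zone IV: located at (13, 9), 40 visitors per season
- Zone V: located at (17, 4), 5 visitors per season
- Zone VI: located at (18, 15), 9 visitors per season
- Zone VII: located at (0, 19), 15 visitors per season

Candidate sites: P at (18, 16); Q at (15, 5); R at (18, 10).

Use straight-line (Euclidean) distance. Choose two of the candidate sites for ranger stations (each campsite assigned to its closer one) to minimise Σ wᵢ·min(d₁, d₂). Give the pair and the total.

{P, Q}, total 717.9

Evaluate every pair (each demand assigned to the nearer of the two):
  {P, Q}: total = 717.9
  {Q, R}: total = 770.7
  {P, R}: total = 807.1
Best pair: {P, Q} with total 717.9.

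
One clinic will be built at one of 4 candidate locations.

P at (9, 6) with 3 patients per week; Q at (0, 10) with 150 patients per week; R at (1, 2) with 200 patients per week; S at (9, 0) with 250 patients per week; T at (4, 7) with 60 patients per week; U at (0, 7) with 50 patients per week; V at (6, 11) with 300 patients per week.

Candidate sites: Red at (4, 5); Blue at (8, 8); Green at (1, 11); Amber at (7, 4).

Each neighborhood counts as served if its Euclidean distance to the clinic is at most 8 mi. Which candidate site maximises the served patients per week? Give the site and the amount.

Coverage radius r = 8 mi; a point is covered iff (Δx)²+(Δy)² ≤ 8² = 64.
  Red (4, 5): covers {P, Q, R, S, T, U, V} → 1013
  Blue (8, 8): covers {P, T, V} → 363
  Green (1, 11): covers {Q, T, U, V} → 560
  Amber (7, 4): covers {P, R, S, T, U, V} → 863
Maximum coverage at Red: 1013 patients per week.

Red, covering 1013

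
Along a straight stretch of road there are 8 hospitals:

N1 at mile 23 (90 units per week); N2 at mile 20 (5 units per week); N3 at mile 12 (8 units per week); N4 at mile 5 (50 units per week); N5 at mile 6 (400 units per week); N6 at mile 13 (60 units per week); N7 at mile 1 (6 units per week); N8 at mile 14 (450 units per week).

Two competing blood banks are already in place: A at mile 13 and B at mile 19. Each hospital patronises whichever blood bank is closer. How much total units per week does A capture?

974

The indifferent point is the midpoint (13+19)/2 = 16; hospitals left of it (closer to A at 13) go to A, those right go to B.
  N7 at 1 (w=6) → A
  N4 at 5 (w=50) → A
  N5 at 6 (w=400) → A
  N3 at 12 (w=8) → A
  N6 at 13 (w=60) → A
  N8 at 14 (w=450) → A
  N2 at 20 (w=5) → B
  N1 at 23 (w=90) → B
A captures 974; B captures 95.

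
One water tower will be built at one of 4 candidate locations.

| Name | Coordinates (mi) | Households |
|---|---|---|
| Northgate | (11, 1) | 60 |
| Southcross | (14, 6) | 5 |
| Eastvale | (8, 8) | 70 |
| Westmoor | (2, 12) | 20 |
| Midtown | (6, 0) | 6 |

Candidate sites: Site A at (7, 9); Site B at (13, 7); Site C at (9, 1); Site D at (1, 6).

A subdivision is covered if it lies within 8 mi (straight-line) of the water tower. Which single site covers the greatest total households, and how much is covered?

Coverage radius r = 8 mi; a point is covered iff (Δx)²+(Δy)² ≤ 8² = 64.
  Site A (7, 9): covers {Southcross, Eastvale, Westmoor} → 95
  Site B (13, 7): covers {Northgate, Southcross, Eastvale} → 135
  Site C (9, 1): covers {Northgate, Southcross, Eastvale, Midtown} → 141
  Site D (1, 6): covers {Eastvale, Westmoor, Midtown} → 96
Maximum coverage at Site C: 141 households.

Site C, covering 141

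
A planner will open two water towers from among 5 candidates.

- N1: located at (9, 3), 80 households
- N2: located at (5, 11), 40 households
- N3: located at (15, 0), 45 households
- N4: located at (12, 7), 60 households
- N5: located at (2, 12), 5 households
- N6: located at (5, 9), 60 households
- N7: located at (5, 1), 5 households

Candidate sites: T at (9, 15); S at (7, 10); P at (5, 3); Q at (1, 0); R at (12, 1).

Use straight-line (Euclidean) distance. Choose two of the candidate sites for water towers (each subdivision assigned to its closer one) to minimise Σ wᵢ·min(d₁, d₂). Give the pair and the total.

Evaluate every pair (each demand assigned to the nearer of the two):
  {S, R}: total = 1066.1
  {S, P}: total = 1400.2
  {T, R}: total = 1522.8
  {P, R}: total = 1528.2
  {S, Q}: total = 1779.7
  {T, S}: total = 1805.2
  {T, P}: total = 1907.9
  {Q, R}: total = 1930.7
  {P, Q}: total = 2011.0
  {T, Q}: total = 2543.8
Best pair: {S, R} with total 1066.1.

{S, R}, total 1066.1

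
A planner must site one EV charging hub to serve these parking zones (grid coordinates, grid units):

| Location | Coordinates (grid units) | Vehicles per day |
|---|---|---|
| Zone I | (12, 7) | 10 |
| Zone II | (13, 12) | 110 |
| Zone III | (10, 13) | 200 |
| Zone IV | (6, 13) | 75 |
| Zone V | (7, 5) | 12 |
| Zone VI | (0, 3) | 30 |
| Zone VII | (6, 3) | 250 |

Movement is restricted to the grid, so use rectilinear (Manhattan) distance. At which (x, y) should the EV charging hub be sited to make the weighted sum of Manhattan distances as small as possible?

(6, 12)

Manhattan distance separates: Σwᵢ(|x−xᵢ|+|y−yᵢ|) = Σwᵢ|x−xᵢ| + Σwᵢ|y−yᵢ|, so x and y are optimised independently as 1-D weighted medians.
Total weight W = 687; half = 343.5.
x-coordinate, sorted with cumulative weight:
  x=0 (Zone VI, w=30) cum 30
  x=6 (Zone IV, w=75) cum 105
  x=6 (Zone VII, w=250) cum 355  ← median
  x=7 (Zone V, w=12) cum 367
  x=10 (Zone III, w=200) cum 567
  x=12 (Zone I, w=10) cum 577
  x=13 (Zone II, w=110) cum 687
⇒ x* = 6
y-coordinate, sorted with cumulative weight:
  y=3 (Zone VI, w=30) cum 30
  y=3 (Zone VII, w=250) cum 280
  y=5 (Zone V, w=12) cum 292
  y=7 (Zone I, w=10) cum 302
  y=12 (Zone II, w=110) cum 412  ← median
  y=13 (Zone III, w=200) cum 612
  y=13 (Zone IV, w=75) cum 687
⇒ y* = 12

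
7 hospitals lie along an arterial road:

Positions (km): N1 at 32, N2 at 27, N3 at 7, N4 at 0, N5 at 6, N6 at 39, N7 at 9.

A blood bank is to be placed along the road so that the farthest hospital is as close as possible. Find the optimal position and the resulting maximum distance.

The 1-center on a line is the midpoint of the two extreme points: leftmost at 0, rightmost at 39.
Optimal location = (0 + 39)/2 = 19.5; maximum distance = (39 − 0)/2 = 19.5.

location 19.5, max distance 19.5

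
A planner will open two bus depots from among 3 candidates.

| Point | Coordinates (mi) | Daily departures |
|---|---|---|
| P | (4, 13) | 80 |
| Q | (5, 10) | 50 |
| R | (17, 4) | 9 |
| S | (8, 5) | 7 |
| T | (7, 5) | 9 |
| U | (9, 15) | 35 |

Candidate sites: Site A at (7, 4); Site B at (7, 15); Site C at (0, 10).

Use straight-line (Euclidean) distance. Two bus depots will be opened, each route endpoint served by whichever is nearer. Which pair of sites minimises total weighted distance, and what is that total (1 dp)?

{Site A, Site B}, total 736.6

Evaluate every pair (each demand assigned to the nearer of the two):
  {Site A, Site B}: total = 736.6
  {Site B, Site C}: total = 885.7
  {Site A, Site C}: total = 1119.2
Best pair: {Site A, Site B} with total 736.6.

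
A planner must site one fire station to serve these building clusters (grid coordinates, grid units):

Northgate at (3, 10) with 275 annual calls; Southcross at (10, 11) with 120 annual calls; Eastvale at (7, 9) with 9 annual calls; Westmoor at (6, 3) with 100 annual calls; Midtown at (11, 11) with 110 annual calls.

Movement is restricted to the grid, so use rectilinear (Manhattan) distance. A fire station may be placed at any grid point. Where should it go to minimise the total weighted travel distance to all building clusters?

Manhattan distance separates: Σwᵢ(|x−xᵢ|+|y−yᵢ|) = Σwᵢ|x−xᵢ| + Σwᵢ|y−yᵢ|, so x and y are optimised independently as 1-D weighted medians.
Total weight W = 614; half = 307.
x-coordinate, sorted with cumulative weight:
  x=3 (Northgate, w=275) cum 275
  x=6 (Westmoor, w=100) cum 375  ← median
  x=7 (Eastvale, w=9) cum 384
  x=10 (Southcross, w=120) cum 504
  x=11 (Midtown, w=110) cum 614
⇒ x* = 6
y-coordinate, sorted with cumulative weight:
  y=3 (Westmoor, w=100) cum 100
  y=9 (Eastvale, w=9) cum 109
  y=10 (Northgate, w=275) cum 384  ← median
  y=11 (Southcross, w=120) cum 504
  y=11 (Midtown, w=110) cum 614
⇒ y* = 10

(6, 10)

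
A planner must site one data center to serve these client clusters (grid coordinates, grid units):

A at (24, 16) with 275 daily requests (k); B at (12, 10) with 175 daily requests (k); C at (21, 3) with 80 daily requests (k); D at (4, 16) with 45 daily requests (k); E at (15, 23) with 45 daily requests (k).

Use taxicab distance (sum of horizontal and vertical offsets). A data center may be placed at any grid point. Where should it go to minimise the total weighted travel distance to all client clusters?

Manhattan distance separates: Σwᵢ(|x−xᵢ|+|y−yᵢ|) = Σwᵢ|x−xᵢ| + Σwᵢ|y−yᵢ|, so x and y are optimised independently as 1-D weighted medians.
Total weight W = 620; half = 310.
x-coordinate, sorted with cumulative weight:
  x=4 (D, w=45) cum 45
  x=12 (B, w=175) cum 220
  x=15 (E, w=45) cum 265
  x=21 (C, w=80) cum 345  ← median
  x=24 (A, w=275) cum 620
⇒ x* = 21
y-coordinate, sorted with cumulative weight:
  y=3 (C, w=80) cum 80
  y=10 (B, w=175) cum 255
  y=16 (A, w=275) cum 530  ← median
  y=16 (D, w=45) cum 575
  y=23 (E, w=45) cum 620
⇒ y* = 16

(21, 16)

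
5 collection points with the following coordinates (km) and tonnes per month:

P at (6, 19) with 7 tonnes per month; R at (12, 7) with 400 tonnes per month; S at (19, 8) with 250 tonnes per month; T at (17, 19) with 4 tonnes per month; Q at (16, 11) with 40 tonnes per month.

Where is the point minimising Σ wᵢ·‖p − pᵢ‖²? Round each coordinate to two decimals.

The minimiser of Σwᵢ‖p−pᵢ‖² is the weighted centroid p* = (Σwᵢpᵢ)/(Σwᵢ).
Σwᵢ = 701.
Σwᵢxᵢ = 7·6 + 400·12 + 250·19 + 4·17 + 40·16 = 10300.
Σwᵢyᵢ = 7·19 + 400·7 + 250·8 + 4·19 + 40·11 = 5449.
x* = 10300/701 = 14.69, y* = 5449/701 = 7.77.

(14.69, 7.77)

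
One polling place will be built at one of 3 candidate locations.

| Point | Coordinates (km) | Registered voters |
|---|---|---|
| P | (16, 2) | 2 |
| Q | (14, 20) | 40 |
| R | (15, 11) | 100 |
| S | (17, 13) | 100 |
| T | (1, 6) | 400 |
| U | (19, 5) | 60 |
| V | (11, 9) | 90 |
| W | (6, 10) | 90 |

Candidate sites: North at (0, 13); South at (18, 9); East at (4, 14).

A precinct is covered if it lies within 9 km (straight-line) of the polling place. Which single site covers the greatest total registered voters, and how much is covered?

Coverage radius r = 9 km; a point is covered iff (Δx)²+(Δy)² ≤ 9² = 81.
  North (0, 13): covers {T, W} → 490
  South (18, 9): covers {P, R, S, U, V} → 352
  East (4, 14): covers {T, V, W} → 580
Maximum coverage at East: 580 registered voters.

East, covering 580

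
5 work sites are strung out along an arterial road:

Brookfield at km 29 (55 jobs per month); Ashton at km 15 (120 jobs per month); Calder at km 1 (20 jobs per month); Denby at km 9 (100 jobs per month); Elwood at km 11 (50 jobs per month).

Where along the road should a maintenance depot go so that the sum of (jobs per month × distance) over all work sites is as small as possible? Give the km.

x = 15

For a sum of weighted absolute distances on a line, the optimum is the weighted median (not the mean). Total weight W = 345; half-weight = 172.5.
Sort by position and accumulate weight:
  km 1 (Calder, w=20) → cum 20
  km 9 (Denby, w=100) → cum 120
  km 11 (Elwood, w=50) → cum 170
  km 15 (Ashton, w=120) → cum 290  ≥ 172.5 → median here
  km 29 (Brookfield, w=55) → cum 345
Optimal location: km 15.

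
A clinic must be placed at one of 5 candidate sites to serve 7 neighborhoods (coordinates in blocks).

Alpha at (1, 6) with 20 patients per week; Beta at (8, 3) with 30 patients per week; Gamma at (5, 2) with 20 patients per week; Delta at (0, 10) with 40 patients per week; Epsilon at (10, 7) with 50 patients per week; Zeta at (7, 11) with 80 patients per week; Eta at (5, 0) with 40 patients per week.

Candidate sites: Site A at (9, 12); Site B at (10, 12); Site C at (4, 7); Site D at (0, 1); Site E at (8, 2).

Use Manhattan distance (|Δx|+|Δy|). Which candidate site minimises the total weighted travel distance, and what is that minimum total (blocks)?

Total weighted distance at each candidate:
  Site A (9, 12): total = 2480
  Site B (10, 12): total = 2660
  Site C (4, 7): total = 1900
  Site D (0, 1): total = 3300
  Site E (8, 2): total = 2300
Minimum is at Site C with total 1900 blocks.

Site C, total 1900 blocks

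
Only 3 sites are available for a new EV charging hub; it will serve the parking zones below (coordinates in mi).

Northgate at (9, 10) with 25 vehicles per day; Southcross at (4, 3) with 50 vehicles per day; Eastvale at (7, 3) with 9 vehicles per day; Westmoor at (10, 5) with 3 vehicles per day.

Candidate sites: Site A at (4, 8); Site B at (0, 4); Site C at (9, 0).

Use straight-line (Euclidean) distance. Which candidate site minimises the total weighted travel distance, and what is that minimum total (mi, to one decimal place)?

Site A, total 457.2 mi

Total weighted distance at each candidate:
  Site A (4, 8): total = 457.2
  Site B (0, 4): total = 570.4
  Site C (9, 0): total = 589.3
Minimum is at Site A with total 457.2 mi.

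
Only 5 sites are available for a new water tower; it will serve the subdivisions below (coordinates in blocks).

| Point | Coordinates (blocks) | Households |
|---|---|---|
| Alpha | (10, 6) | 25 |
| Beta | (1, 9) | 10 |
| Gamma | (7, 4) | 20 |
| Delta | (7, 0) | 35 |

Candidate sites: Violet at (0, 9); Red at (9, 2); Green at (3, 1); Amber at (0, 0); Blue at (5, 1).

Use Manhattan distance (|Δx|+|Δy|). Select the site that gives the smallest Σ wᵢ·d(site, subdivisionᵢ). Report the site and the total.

Total weighted distance at each candidate:
  Violet (0, 9): total = 1135
  Red (9, 2): total = 495
  Green (3, 1): total = 715
  Amber (0, 0): total = 965
  Blue (5, 1): total = 575
Minimum is at Red with total 495 blocks.

Red, total 495 blocks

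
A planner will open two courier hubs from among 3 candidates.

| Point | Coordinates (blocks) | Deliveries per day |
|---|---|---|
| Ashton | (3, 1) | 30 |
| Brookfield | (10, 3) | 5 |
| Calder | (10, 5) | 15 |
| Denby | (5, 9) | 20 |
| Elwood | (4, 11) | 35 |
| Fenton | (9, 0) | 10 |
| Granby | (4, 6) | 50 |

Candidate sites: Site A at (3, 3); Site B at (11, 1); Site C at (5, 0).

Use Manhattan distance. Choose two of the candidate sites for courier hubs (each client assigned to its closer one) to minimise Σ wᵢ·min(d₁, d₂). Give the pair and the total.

Evaluate every pair (each demand assigned to the nearer of the two):
  {Site A, Site B}: total = 855
  {Site A, Site C}: total = 945
  {Site B, Site C}: total = 1160
Best pair: {Site A, Site B} with total 855.

{Site A, Site B}, total 855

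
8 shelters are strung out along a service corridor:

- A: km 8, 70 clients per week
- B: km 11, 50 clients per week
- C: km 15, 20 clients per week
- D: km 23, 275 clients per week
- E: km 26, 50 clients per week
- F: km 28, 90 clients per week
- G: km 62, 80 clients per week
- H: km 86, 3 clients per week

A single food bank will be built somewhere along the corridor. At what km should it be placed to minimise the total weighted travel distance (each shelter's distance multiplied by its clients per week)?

x = 23

For a sum of weighted absolute distances on a line, the optimum is the weighted median (not the mean). Total weight W = 638; half-weight = 319.
Sort by position and accumulate weight:
  km 8 (A, w=70) → cum 70
  km 11 (B, w=50) → cum 120
  km 15 (C, w=20) → cum 140
  km 23 (D, w=275) → cum 415  ≥ 319 → median here
  km 26 (E, w=50) → cum 465
  km 28 (F, w=90) → cum 555
  km 62 (G, w=80) → cum 635
  km 86 (H, w=3) → cum 638
Optimal location: km 23.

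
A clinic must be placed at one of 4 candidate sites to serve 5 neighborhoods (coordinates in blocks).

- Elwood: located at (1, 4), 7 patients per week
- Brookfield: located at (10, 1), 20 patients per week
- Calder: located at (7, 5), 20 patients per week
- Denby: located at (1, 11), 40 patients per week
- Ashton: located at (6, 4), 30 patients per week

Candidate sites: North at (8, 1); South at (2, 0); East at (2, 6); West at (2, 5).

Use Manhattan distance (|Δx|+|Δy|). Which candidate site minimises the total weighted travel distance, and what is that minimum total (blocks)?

West, total 784 blocks

Total weighted distance at each candidate:
  North (8, 1): total = 1040
  South (2, 0): total = 1135
  East (2, 6): total = 821
  West (2, 5): total = 784
Minimum is at West with total 784 blocks.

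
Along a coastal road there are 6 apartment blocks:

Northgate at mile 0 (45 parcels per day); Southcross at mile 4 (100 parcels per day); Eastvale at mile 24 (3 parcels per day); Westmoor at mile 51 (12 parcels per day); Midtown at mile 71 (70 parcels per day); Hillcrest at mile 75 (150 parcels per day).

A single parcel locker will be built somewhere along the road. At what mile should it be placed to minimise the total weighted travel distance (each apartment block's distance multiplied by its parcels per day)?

For a sum of weighted absolute distances on a line, the optimum is the weighted median (not the mean). Total weight W = 380; half-weight = 190.
Sort by position and accumulate weight:
  mile 0 (Northgate, w=45) → cum 45
  mile 4 (Southcross, w=100) → cum 145
  mile 24 (Eastvale, w=3) → cum 148
  mile 51 (Westmoor, w=12) → cum 160
  mile 71 (Midtown, w=70) → cum 230  ≥ 190 → median here
  mile 75 (Hillcrest, w=150) → cum 380
Optimal location: mile 71.

x = 71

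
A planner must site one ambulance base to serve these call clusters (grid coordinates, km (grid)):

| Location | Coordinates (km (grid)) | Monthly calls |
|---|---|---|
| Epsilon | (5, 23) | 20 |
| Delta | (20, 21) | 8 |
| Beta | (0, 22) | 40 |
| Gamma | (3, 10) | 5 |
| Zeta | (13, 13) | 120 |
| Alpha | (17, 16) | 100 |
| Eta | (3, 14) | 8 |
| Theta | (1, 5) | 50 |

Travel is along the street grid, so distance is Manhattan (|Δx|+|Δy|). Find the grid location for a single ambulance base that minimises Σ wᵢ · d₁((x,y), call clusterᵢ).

(13, 14)

Manhattan distance separates: Σwᵢ(|x−xᵢ|+|y−yᵢ|) = Σwᵢ|x−xᵢ| + Σwᵢ|y−yᵢ|, so x and y are optimised independently as 1-D weighted medians.
Total weight W = 351; half = 175.5.
x-coordinate, sorted with cumulative weight:
  x=0 (Beta, w=40) cum 40
  x=1 (Theta, w=50) cum 90
  x=3 (Gamma, w=5) cum 95
  x=3 (Eta, w=8) cum 103
  x=5 (Epsilon, w=20) cum 123
  x=13 (Zeta, w=120) cum 243  ← median
  x=17 (Alpha, w=100) cum 343
  x=20 (Delta, w=8) cum 351
⇒ x* = 13
y-coordinate, sorted with cumulative weight:
  y=5 (Theta, w=50) cum 50
  y=10 (Gamma, w=5) cum 55
  y=13 (Zeta, w=120) cum 175
  y=14 (Eta, w=8) cum 183  ← median
  y=16 (Alpha, w=100) cum 283
  y=21 (Delta, w=8) cum 291
  y=22 (Beta, w=40) cum 331
  y=23 (Epsilon, w=20) cum 351
⇒ y* = 14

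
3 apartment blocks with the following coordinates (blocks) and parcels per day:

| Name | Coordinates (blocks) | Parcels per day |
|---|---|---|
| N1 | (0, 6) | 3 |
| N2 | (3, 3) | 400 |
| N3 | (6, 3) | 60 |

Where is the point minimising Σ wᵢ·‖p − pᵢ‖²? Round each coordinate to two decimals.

(3.37, 3.02)

The minimiser of Σwᵢ‖p−pᵢ‖² is the weighted centroid p* = (Σwᵢpᵢ)/(Σwᵢ).
Σwᵢ = 463.
Σwᵢxᵢ = 3·0 + 400·3 + 60·6 = 1560.
Σwᵢyᵢ = 3·6 + 400·3 + 60·3 = 1398.
x* = 1560/463 = 3.37, y* = 1398/463 = 3.02.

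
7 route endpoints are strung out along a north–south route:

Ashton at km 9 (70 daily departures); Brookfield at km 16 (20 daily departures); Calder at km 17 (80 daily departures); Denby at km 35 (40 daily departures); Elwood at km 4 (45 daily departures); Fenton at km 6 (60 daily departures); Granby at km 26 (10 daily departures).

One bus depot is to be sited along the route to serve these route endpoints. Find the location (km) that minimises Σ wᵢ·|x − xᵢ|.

For a sum of weighted absolute distances on a line, the optimum is the weighted median (not the mean). Total weight W = 325; half-weight = 162.5.
Sort by position and accumulate weight:
  km 4 (Elwood, w=45) → cum 45
  km 6 (Fenton, w=60) → cum 105
  km 9 (Ashton, w=70) → cum 175  ≥ 162.5 → median here
  km 16 (Brookfield, w=20) → cum 195
  km 17 (Calder, w=80) → cum 275
  km 26 (Granby, w=10) → cum 285
  km 35 (Denby, w=40) → cum 325
Optimal location: km 9.

x = 9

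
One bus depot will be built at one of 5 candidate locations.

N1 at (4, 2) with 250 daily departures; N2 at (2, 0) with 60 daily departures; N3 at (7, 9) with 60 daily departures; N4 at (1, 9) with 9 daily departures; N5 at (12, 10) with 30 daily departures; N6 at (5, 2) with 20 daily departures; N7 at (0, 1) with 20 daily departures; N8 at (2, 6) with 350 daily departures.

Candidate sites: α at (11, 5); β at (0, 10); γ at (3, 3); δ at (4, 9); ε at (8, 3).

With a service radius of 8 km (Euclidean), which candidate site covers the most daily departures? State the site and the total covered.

Coverage radius r = 8 km; a point is covered iff (Δx)²+(Δy)² ≤ 8² = 64.
  α (11, 5): covers {N1, N3, N5, N6} → 360
  β (0, 10): covers {N3, N4, N8} → 419
  γ (3, 3): covers {N1, N2, N3, N4, N6, N7, N8} → 769
  δ (4, 9): covers {N1, N3, N4, N6, N8} → 689
  ε (8, 3): covers {N1, N2, N3, N6, N8} → 740
Maximum coverage at γ: 769 daily departures.

γ, covering 769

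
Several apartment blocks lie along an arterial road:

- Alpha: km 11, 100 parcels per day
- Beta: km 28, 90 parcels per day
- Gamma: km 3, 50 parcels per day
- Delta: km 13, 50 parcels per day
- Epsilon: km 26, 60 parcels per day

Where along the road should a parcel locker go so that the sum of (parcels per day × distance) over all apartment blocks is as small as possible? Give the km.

For a sum of weighted absolute distances on a line, the optimum is the weighted median (not the mean). Total weight W = 350; half-weight = 175.
Sort by position and accumulate weight:
  km 3 (Gamma, w=50) → cum 50
  km 11 (Alpha, w=100) → cum 150
  km 13 (Delta, w=50) → cum 200  ≥ 175 → median here
  km 26 (Epsilon, w=60) → cum 260
  km 28 (Beta, w=90) → cum 350
Optimal location: km 13.

x = 13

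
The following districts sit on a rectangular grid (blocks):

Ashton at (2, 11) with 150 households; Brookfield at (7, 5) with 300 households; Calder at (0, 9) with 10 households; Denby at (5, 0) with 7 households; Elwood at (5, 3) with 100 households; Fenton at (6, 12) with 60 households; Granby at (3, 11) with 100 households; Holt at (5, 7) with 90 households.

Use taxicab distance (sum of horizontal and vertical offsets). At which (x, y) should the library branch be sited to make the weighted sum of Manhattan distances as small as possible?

(5, 7)

Manhattan distance separates: Σwᵢ(|x−xᵢ|+|y−yᵢ|) = Σwᵢ|x−xᵢ| + Σwᵢ|y−yᵢ|, so x and y are optimised independently as 1-D weighted medians.
Total weight W = 817; half = 408.5.
x-coordinate, sorted with cumulative weight:
  x=0 (Calder, w=10) cum 10
  x=2 (Ashton, w=150) cum 160
  x=3 (Granby, w=100) cum 260
  x=5 (Denby, w=7) cum 267
  x=5 (Elwood, w=100) cum 367
  x=5 (Holt, w=90) cum 457  ← median
  x=6 (Fenton, w=60) cum 517
  x=7 (Brookfield, w=300) cum 817
⇒ x* = 5
y-coordinate, sorted with cumulative weight:
  y=0 (Denby, w=7) cum 7
  y=3 (Elwood, w=100) cum 107
  y=5 (Brookfield, w=300) cum 407
  y=7 (Holt, w=90) cum 497  ← median
  y=9 (Calder, w=10) cum 507
  y=11 (Ashton, w=150) cum 657
  y=11 (Granby, w=100) cum 757
  y=12 (Fenton, w=60) cum 817
⇒ y* = 7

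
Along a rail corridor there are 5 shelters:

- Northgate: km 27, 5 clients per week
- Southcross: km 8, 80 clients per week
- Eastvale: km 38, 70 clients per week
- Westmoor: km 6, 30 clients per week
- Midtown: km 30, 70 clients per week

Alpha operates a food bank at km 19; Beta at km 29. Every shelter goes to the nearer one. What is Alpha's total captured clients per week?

110

The indifferent point is the midpoint (19+29)/2 = 24; shelters left of it (closer to Alpha at 19) go to Alpha, those right go to Beta.
  Westmoor at 6 (w=30) → Alpha
  Southcross at 8 (w=80) → Alpha
  Northgate at 27 (w=5) → Beta
  Midtown at 30 (w=70) → Beta
  Eastvale at 38 (w=70) → Beta
Alpha captures 110; Beta captures 145.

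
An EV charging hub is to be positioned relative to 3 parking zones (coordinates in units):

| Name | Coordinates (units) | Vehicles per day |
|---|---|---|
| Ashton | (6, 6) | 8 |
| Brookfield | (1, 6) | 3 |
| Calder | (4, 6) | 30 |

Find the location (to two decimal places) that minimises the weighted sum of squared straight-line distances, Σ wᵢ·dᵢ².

(4.17, 6.00)

The minimiser of Σwᵢ‖p−pᵢ‖² is the weighted centroid p* = (Σwᵢpᵢ)/(Σwᵢ).
Σwᵢ = 41.
Σwᵢxᵢ = 8·6 + 3·1 + 30·4 = 171.
Σwᵢyᵢ = 8·6 + 3·6 + 30·6 = 246.
x* = 171/41 = 4.17, y* = 246/41 = 6.00.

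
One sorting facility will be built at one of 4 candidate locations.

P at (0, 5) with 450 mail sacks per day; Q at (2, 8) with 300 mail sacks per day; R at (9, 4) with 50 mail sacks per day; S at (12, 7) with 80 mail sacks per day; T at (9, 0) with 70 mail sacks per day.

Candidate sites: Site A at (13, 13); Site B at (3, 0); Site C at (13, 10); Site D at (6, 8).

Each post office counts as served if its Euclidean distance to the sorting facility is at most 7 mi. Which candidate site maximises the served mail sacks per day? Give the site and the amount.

Coverage radius r = 7 mi; a point is covered iff (Δx)²+(Δy)² ≤ 7² = 49.
  Site A (13, 13): covers {S} → 80
  Site B (3, 0): covers {P, T} → 520
  Site C (13, 10): covers {S} → 80
  Site D (6, 8): covers {P, Q, R, S} → 880
Maximum coverage at Site D: 880 mail sacks per day.

Site D, covering 880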